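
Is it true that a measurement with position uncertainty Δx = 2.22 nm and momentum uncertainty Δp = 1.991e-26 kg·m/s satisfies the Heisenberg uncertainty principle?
No, it violates the uncertainty principle (impossible measurement).

Calculate the product ΔxΔp:
ΔxΔp = (2.220e-09 m) × (1.991e-26 kg·m/s)
ΔxΔp = 4.420e-35 J·s

Compare to the minimum allowed value ℏ/2:
ℏ/2 = 5.273e-35 J·s

Since ΔxΔp = 4.420e-35 J·s < 5.273e-35 J·s = ℏ/2,
the measurement violates the uncertainty principle.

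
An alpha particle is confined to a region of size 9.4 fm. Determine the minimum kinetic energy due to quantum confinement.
14.778 keV

Using the uncertainty principle:

1. Position uncertainty: Δx ≈ 9.400e-15 m
2. Minimum momentum uncertainty: Δp = ℏ/(2Δx) = 5.609e-21 kg·m/s
3. Minimum kinetic energy:
   KE = (Δp)²/(2m) = (5.609e-21)²/(2 × 6.645e-27 kg)
   KE = 2.368e-15 J = 14.778 keV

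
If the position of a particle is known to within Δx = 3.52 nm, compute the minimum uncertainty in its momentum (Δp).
1.498 × 10^-26 kg·m/s

Using the Heisenberg uncertainty principle:
ΔxΔp ≥ ℏ/2

The minimum uncertainty in momentum is:
Δp_min = ℏ/(2Δx)
Δp_min = (1.055e-34 J·s) / (2 × 3.520e-09 m)
Δp_min = 1.498e-26 kg·m/s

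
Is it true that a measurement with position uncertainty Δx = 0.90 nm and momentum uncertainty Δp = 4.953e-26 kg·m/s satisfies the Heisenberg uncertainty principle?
No, it violates the uncertainty principle (impossible measurement).

Calculate the product ΔxΔp:
ΔxΔp = (9.000e-10 m) × (4.953e-26 kg·m/s)
ΔxΔp = 4.458e-35 J·s

Compare to the minimum allowed value ℏ/2:
ℏ/2 = 5.273e-35 J·s

Since ΔxΔp = 4.458e-35 J·s < 5.273e-35 J·s = ℏ/2,
the measurement violates the uncertainty principle.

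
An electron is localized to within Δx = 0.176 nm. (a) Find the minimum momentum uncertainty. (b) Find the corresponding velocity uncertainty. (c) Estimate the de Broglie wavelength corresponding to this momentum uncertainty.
(a) Δp_min = 2.996 × 10^-25 kg·m/s
(b) Δv_min = 328.885 km/s
(c) λ_dB = 2.212 nm

Step-by-step:

(a) From the uncertainty principle:
Δp_min = ℏ/(2Δx) = (1.055e-34 J·s)/(2 × 1.760e-10 m) = 2.996e-25 kg·m/s

(b) The velocity uncertainty:
Δv = Δp/m = (2.996e-25 kg·m/s)/(9.109e-31 kg) = 3.289e+05 m/s = 328.885 km/s

(c) The de Broglie wavelength for this momentum:
λ = h/p = (6.626e-34 J·s)/(2.996e-25 kg·m/s) = 2.212e-09 m = 2.212 nm

Note: The de Broglie wavelength is comparable to the localization size, as expected from wave-particle duality.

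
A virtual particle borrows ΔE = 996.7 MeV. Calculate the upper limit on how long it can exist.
3.302 × 10^-25 s

Using the energy-time uncertainty principle:
ΔEΔt ≥ ℏ/2

For a virtual particle borrowing energy ΔE, the maximum lifetime is:
Δt_max = ℏ/(2ΔE)

Converting energy:
ΔE = 996.7 MeV = 1.597e-10 J

Δt_max = (1.055e-34 J·s) / (2 × 1.597e-10 J)
Δt_max = 3.302e-25 s = 3.302 × 10^-25 s

Virtual particles with higher borrowed energy exist for shorter times.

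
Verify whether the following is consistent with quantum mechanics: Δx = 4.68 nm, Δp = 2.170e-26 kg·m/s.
Yes, it satisfies the uncertainty principle.

Calculate the product ΔxΔp:
ΔxΔp = (4.680e-09 m) × (2.170e-26 kg·m/s)
ΔxΔp = 1.016e-34 J·s

Compare to the minimum allowed value ℏ/2:
ℏ/2 = 5.273e-35 J·s

Since ΔxΔp = 1.016e-34 J·s ≥ 5.273e-35 J·s = ℏ/2,
the measurement satisfies the uncertainty principle.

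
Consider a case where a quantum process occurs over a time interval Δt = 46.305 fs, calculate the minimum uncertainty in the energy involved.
7.107 meV

Using the energy-time uncertainty principle:
ΔEΔt ≥ ℏ/2

The minimum uncertainty in energy is:
ΔE_min = ℏ/(2Δt)
ΔE_min = (1.055e-34 J·s) / (2 × 4.630e-14 s)
ΔE_min = 1.139e-21 J = 7.107 meV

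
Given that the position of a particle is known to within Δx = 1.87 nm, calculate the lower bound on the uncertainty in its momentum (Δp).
2.820 × 10^-26 kg·m/s

Using the Heisenberg uncertainty principle:
ΔxΔp ≥ ℏ/2

The minimum uncertainty in momentum is:
Δp_min = ℏ/(2Δx)
Δp_min = (1.055e-34 J·s) / (2 × 1.870e-09 m)
Δp_min = 2.820e-26 kg·m/s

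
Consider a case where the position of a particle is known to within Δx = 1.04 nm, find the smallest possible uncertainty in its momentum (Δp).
5.070 × 10^-26 kg·m/s

Using the Heisenberg uncertainty principle:
ΔxΔp ≥ ℏ/2

The minimum uncertainty in momentum is:
Δp_min = ℏ/(2Δx)
Δp_min = (1.055e-34 J·s) / (2 × 1.040e-09 m)
Δp_min = 5.070e-26 kg·m/s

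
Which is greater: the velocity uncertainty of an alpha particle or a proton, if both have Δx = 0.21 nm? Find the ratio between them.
The proton has the larger minimum velocity uncertainty, by a ratio of 4.0.

For both particles, Δp_min = ℏ/(2Δx) = 2.511e-25 kg·m/s (same for both).

The velocity uncertainty is Δv = Δp/m:
- alpha particle: Δv = 2.511e-25 / 6.645e-27 = 3.779e+01 m/s = 37.788 m/s
- proton: Δv = 2.511e-25 / 1.673e-27 = 1.501e+02 m/s = 150.117 m/s

Ratio: 1.501e+02 / 3.779e+01 = 4.0

The lighter particle has larger velocity uncertainty because Δv ∝ 1/m.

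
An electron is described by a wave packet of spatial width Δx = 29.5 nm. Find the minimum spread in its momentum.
1.787 × 10^-27 kg·m/s

For a wave packet, the spatial width Δx and momentum spread Δp are related by the uncertainty principle:
ΔxΔp ≥ ℏ/2

The minimum momentum spread is:
Δp_min = ℏ/(2Δx)
Δp_min = (1.055e-34 J·s) / (2 × 2.950e-08 m)
Δp_min = 1.787e-27 kg·m/s

A wave packet cannot have both a well-defined position and well-defined momentum.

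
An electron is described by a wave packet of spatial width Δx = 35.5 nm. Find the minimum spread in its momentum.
1.485 × 10^-27 kg·m/s

For a wave packet, the spatial width Δx and momentum spread Δp are related by the uncertainty principle:
ΔxΔp ≥ ℏ/2

The minimum momentum spread is:
Δp_min = ℏ/(2Δx)
Δp_min = (1.055e-34 J·s) / (2 × 3.550e-08 m)
Δp_min = 1.485e-27 kg·m/s

A wave packet cannot have both a well-defined position and well-defined momentum.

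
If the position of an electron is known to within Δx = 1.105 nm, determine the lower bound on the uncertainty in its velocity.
52.384 km/s

Using the Heisenberg uncertainty principle and Δp = mΔv:
ΔxΔp ≥ ℏ/2
Δx(mΔv) ≥ ℏ/2

The minimum uncertainty in velocity is:
Δv_min = ℏ/(2mΔx)
Δv_min = (1.055e-34 J·s) / (2 × 9.109e-31 kg × 1.105e-09 m)
Δv_min = 5.238e+04 m/s = 52.384 km/s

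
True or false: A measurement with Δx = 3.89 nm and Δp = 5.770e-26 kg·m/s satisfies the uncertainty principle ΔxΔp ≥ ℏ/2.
Yes, it satisfies the uncertainty principle.

Calculate the product ΔxΔp:
ΔxΔp = (3.890e-09 m) × (5.770e-26 kg·m/s)
ΔxΔp = 2.245e-34 J·s

Compare to the minimum allowed value ℏ/2:
ℏ/2 = 5.273e-35 J·s

Since ΔxΔp = 2.245e-34 J·s ≥ 5.273e-35 J·s = ℏ/2,
the measurement satisfies the uncertainty principle.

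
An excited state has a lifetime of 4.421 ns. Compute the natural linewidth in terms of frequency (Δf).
18.000 MHz

Using the energy-time uncertainty principle and E = hf:
ΔEΔt ≥ ℏ/2
hΔf·Δt ≥ ℏ/2

The minimum frequency uncertainty is:
Δf = ℏ/(2hτ) = 1/(4πτ)
Δf = 1/(4π × 4.421e-09 s)
Δf = 1.800e+07 Hz = 18.000 MHz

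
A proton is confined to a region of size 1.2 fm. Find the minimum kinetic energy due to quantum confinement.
3.602 MeV

Using the uncertainty principle:

1. Position uncertainty: Δx ≈ 1.200e-15 m
2. Minimum momentum uncertainty: Δp = ℏ/(2Δx) = 4.394e-20 kg·m/s
3. Minimum kinetic energy:
   KE = (Δp)²/(2m) = (4.394e-20)²/(2 × 1.673e-27 kg)
   KE = 5.772e-13 J = 3.602 MeV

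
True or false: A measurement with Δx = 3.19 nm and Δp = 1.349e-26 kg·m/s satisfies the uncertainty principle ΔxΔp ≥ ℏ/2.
No, it violates the uncertainty principle (impossible measurement).

Calculate the product ΔxΔp:
ΔxΔp = (3.190e-09 m) × (1.349e-26 kg·m/s)
ΔxΔp = 4.303e-35 J·s

Compare to the minimum allowed value ℏ/2:
ℏ/2 = 5.273e-35 J·s

Since ΔxΔp = 4.303e-35 J·s < 5.273e-35 J·s = ℏ/2,
the measurement violates the uncertainty principle.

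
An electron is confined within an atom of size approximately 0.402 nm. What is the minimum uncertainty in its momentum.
1.312 × 10^-25 kg·m/s

Using the Heisenberg uncertainty principle:
ΔxΔp ≥ ℏ/2

With Δx ≈ L = 4.020e-10 m (the confinement size):
Δp_min = ℏ/(2Δx)
Δp_min = (1.055e-34 J·s) / (2 × 4.020e-10 m)
Δp_min = 1.312e-25 kg·m/s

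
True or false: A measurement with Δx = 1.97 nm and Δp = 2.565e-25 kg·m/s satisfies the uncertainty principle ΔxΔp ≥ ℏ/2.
Yes, it satisfies the uncertainty principle.

Calculate the product ΔxΔp:
ΔxΔp = (1.970e-09 m) × (2.565e-25 kg·m/s)
ΔxΔp = 5.053e-34 J·s

Compare to the minimum allowed value ℏ/2:
ℏ/2 = 5.273e-35 J·s

Since ΔxΔp = 5.053e-34 J·s ≥ 5.273e-35 J·s = ℏ/2,
the measurement satisfies the uncertainty principle.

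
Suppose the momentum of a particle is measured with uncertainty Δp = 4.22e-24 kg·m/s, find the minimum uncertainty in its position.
12.495 pm

Using the Heisenberg uncertainty principle:
ΔxΔp ≥ ℏ/2

The minimum uncertainty in position is:
Δx_min = ℏ/(2Δp)
Δx_min = (1.055e-34 J·s) / (2 × 4.220e-24 kg·m/s)
Δx_min = 1.249e-11 m = 12.495 pm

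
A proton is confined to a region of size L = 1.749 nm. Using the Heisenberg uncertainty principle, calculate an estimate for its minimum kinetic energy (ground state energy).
1.696 μeV

Using the uncertainty principle to estimate ground state energy:

1. The position uncertainty is approximately the confinement size:
   Δx ≈ L = 1.749e-09 m

2. From ΔxΔp ≥ ℏ/2, the minimum momentum uncertainty is:
   Δp ≈ ℏ/(2L) = 3.015e-26 kg·m/s

3. The kinetic energy is approximately:
   KE ≈ (Δp)²/(2m) = (3.015e-26)²/(2 × 1.673e-27 kg)
   KE ≈ 2.717e-25 J = 1.696 μeV

This is an order-of-magnitude estimate of the ground state energy.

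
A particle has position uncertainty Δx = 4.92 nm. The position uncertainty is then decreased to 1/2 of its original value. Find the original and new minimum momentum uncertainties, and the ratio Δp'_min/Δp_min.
Original Δp_min = 1.072 × 10^-26 kg·m/s; new Δp'_min = 2.143 × 10^-26 kg·m/s; ratio Δp'_min/Δp_min = 2.

From the uncertainty principle ΔxΔp ≥ ℏ/2, the minimum momentum uncertainty is Δp_min = ℏ/(2Δx).

Original (Δx = 4.92 nm = 4.920e-09 m):
Δp_min = (1.055e-34 J·s)/(2 × 4.920e-09 m) = 1.072e-26 kg·m/s

When Δx → (1/2)Δx:
Δp'_min = ℏ/(2 × (1/2)Δx) = 2 × ℏ/(2Δx) = 2 × Δp_min
Δp'_min = 2 × 1.072e-26 kg·m/s = 2.143e-26 kg·m/s

Since Δp_min ∝ 1/Δx, when Δx is decreased to 1/2 of its original value, Δp_min increases to 2 times its original value.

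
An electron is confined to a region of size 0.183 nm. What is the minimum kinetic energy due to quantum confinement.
284.420 meV

Using the uncertainty principle:

1. Position uncertainty: Δx ≈ 1.830e-10 m
2. Minimum momentum uncertainty: Δp = ℏ/(2Δx) = 2.881e-25 kg·m/s
3. Minimum kinetic energy:
   KE = (Δp)²/(2m) = (2.881e-25)²/(2 × 9.109e-31 kg)
   KE = 4.557e-20 J = 284.420 meV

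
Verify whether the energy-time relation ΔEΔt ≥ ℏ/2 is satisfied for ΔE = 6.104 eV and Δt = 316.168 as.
Yes, it satisfies the uncertainty relation.

Calculate the product ΔEΔt:
ΔE = 6.104 eV = 9.780e-19 J
ΔEΔt = (9.780e-19 J) × (3.162e-16 s)
ΔEΔt = 3.092e-34 J·s

Compare to the minimum allowed value ℏ/2:
ℏ/2 = 5.273e-35 J·s

Since ΔEΔt = 3.092e-34 J·s ≥ 5.273e-35 J·s = ℏ/2,
this satisfies the uncertainty relation.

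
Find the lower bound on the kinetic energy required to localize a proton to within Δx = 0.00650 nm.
122.780 meV

Localizing a particle requires giving it sufficient momentum uncertainty:

1. From uncertainty principle: Δp ≥ ℏ/(2Δx)
   Δp_min = (1.055e-34 J·s) / (2 × 6.500e-12 m)
   Δp_min = 8.112e-24 kg·m/s

2. This momentum uncertainty corresponds to kinetic energy:
   KE ≈ (Δp)²/(2m) = (8.112e-24)²/(2 × 1.673e-27 kg)
   KE = 1.967e-20 J = 122.780 meV

Tighter localization requires more energy.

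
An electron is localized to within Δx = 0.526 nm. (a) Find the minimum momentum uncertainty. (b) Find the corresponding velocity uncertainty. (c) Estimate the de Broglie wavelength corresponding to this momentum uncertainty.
(a) Δp_min = 1.002 × 10^-25 kg·m/s
(b) Δv_min = 110.045 km/s
(c) λ_dB = 6.610 nm

Step-by-step:

(a) From the uncertainty principle:
Δp_min = ℏ/(2Δx) = (1.055e-34 J·s)/(2 × 5.260e-10 m) = 1.002e-25 kg·m/s

(b) The velocity uncertainty:
Δv = Δp/m = (1.002e-25 kg·m/s)/(9.109e-31 kg) = 1.100e+05 m/s = 110.045 km/s

(c) The de Broglie wavelength for this momentum:
λ = h/p = (6.626e-34 J·s)/(1.002e-25 kg·m/s) = 6.610e-09 m = 6.610 nm

Note: The de Broglie wavelength is comparable to the localization size, as expected from wave-particle duality.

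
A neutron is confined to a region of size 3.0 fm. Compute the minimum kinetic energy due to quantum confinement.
575.590 keV

Using the uncertainty principle:

1. Position uncertainty: Δx ≈ 3.000e-15 m
2. Minimum momentum uncertainty: Δp = ℏ/(2Δx) = 1.758e-20 kg·m/s
3. Minimum kinetic energy:
   KE = (Δp)²/(2m) = (1.758e-20)²/(2 × 1.675e-27 kg)
   KE = 9.222e-14 J = 575.590 keV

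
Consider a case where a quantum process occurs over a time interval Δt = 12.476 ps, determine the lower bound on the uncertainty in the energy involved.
26.379 μeV

Using the energy-time uncertainty principle:
ΔEΔt ≥ ℏ/2

The minimum uncertainty in energy is:
ΔE_min = ℏ/(2Δt)
ΔE_min = (1.055e-34 J·s) / (2 × 1.248e-11 s)
ΔE_min = 4.226e-24 J = 26.379 μeV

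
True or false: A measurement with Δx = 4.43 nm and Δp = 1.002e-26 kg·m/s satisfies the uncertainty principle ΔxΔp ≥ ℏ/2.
No, it violates the uncertainty principle (impossible measurement).

Calculate the product ΔxΔp:
ΔxΔp = (4.430e-09 m) × (1.002e-26 kg·m/s)
ΔxΔp = 4.439e-35 J·s

Compare to the minimum allowed value ℏ/2:
ℏ/2 = 5.273e-35 J·s

Since ΔxΔp = 4.439e-35 J·s < 5.273e-35 J·s = ℏ/2,
the measurement violates the uncertainty principle.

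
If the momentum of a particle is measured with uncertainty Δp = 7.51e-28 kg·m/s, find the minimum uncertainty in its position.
70.211 nm

Using the Heisenberg uncertainty principle:
ΔxΔp ≥ ℏ/2

The minimum uncertainty in position is:
Δx_min = ℏ/(2Δp)
Δx_min = (1.055e-34 J·s) / (2 × 7.510e-28 kg·m/s)
Δx_min = 7.021e-08 m = 70.211 nm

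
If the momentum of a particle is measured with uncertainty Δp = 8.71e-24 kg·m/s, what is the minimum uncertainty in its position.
6.054 pm

Using the Heisenberg uncertainty principle:
ΔxΔp ≥ ℏ/2

The minimum uncertainty in position is:
Δx_min = ℏ/(2Δp)
Δx_min = (1.055e-34 J·s) / (2 × 8.710e-24 kg·m/s)
Δx_min = 6.054e-12 m = 6.054 pm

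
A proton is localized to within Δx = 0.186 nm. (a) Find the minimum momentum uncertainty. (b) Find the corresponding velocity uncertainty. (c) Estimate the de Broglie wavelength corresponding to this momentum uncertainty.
(a) Δp_min = 2.835 × 10^-25 kg·m/s
(b) Δv_min = 169.487 m/s
(c) λ_dB = 2.337 nm

Step-by-step:

(a) From the uncertainty principle:
Δp_min = ℏ/(2Δx) = (1.055e-34 J·s)/(2 × 1.860e-10 m) = 2.835e-25 kg·m/s

(b) The velocity uncertainty:
Δv = Δp/m = (2.835e-25 kg·m/s)/(1.673e-27 kg) = 1.695e+02 m/s = 169.487 m/s

(c) The de Broglie wavelength for this momentum:
λ = h/p = (6.626e-34 J·s)/(2.835e-25 kg·m/s) = 2.337e-09 m = 2.337 nm

Note: The de Broglie wavelength is comparable to the localization size, as expected from wave-particle duality.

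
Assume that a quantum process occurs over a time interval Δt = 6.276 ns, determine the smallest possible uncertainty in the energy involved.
52.439 neV

Using the energy-time uncertainty principle:
ΔEΔt ≥ ℏ/2

The minimum uncertainty in energy is:
ΔE_min = ℏ/(2Δt)
ΔE_min = (1.055e-34 J·s) / (2 × 6.276e-09 s)
ΔE_min = 8.402e-27 J = 52.439 neV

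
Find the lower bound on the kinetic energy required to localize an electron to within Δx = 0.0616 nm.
2.510 eV

Localizing a particle requires giving it sufficient momentum uncertainty:

1. From uncertainty principle: Δp ≥ ℏ/(2Δx)
   Δp_min = (1.055e-34 J·s) / (2 × 6.160e-11 m)
   Δp_min = 8.560e-25 kg·m/s

2. This momentum uncertainty corresponds to kinetic energy:
   KE ≈ (Δp)²/(2m) = (8.560e-25)²/(2 × 9.109e-31 kg)
   KE = 4.022e-19 J = 2.510 eV

Tighter localization requires more energy.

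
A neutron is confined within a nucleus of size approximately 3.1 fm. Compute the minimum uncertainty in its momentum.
1.701 × 10^-20 kg·m/s

Using the Heisenberg uncertainty principle:
ΔxΔp ≥ ℏ/2

With Δx ≈ L = 3.100e-15 m (the confinement size):
Δp_min = ℏ/(2Δx)
Δp_min = (1.055e-34 J·s) / (2 × 3.100e-15 m)
Δp_min = 1.701e-20 kg·m/s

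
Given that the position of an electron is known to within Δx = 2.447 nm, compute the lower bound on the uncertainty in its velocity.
23.655 km/s

Using the Heisenberg uncertainty principle and Δp = mΔv:
ΔxΔp ≥ ℏ/2
Δx(mΔv) ≥ ℏ/2

The minimum uncertainty in velocity is:
Δv_min = ℏ/(2mΔx)
Δv_min = (1.055e-34 J·s) / (2 × 9.109e-31 kg × 2.447e-09 m)
Δv_min = 2.366e+04 m/s = 23.655 km/s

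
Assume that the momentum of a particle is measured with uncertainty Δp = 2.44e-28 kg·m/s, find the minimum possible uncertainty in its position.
216.101 nm

Using the Heisenberg uncertainty principle:
ΔxΔp ≥ ℏ/2

The minimum uncertainty in position is:
Δx_min = ℏ/(2Δp)
Δx_min = (1.055e-34 J·s) / (2 × 2.440e-28 kg·m/s)
Δx_min = 2.161e-07 m = 216.101 nm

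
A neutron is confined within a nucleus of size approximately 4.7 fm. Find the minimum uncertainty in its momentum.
1.122 × 10^-20 kg·m/s

Using the Heisenberg uncertainty principle:
ΔxΔp ≥ ℏ/2

With Δx ≈ L = 4.700e-15 m (the confinement size):
Δp_min = ℏ/(2Δx)
Δp_min = (1.055e-34 J·s) / (2 × 4.700e-15 m)
Δp_min = 1.122e-20 kg·m/s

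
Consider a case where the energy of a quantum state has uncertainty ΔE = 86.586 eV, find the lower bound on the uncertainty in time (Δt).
3.801 as

Using the energy-time uncertainty principle:
ΔEΔt ≥ ℏ/2

The minimum uncertainty in time is:
Δt_min = ℏ/(2ΔE)
Δt_min = (1.055e-34 J·s) / (2 × 1.387e-17 J)
Δt_min = 3.801e-18 s = 3.801 as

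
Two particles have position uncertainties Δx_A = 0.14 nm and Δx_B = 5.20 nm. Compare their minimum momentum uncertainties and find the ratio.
Particle A has the larger minimum momentum uncertainty, by a factor of 37.14.

For each particle, the minimum momentum uncertainty is Δp_min = ℏ/(2Δx):

Particle A: Δp_A = ℏ/(2×1.400e-10 m) = 3.766e-25 kg·m/s
Particle B: Δp_B = ℏ/(2×5.200e-09 m) = 1.014e-26 kg·m/s

Ratio: Δp_A/Δp_B = 37.14

Since Δp_min ∝ 1/Δx, the particle with smaller position uncertainty (A) has larger momentum uncertainty.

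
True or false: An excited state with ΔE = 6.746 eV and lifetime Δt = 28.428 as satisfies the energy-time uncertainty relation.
No, it violates the uncertainty relation.

Calculate the product ΔEΔt:
ΔE = 6.746 eV = 1.081e-18 J
ΔEΔt = (1.081e-18 J) × (2.843e-17 s)
ΔEΔt = 3.073e-35 J·s

Compare to the minimum allowed value ℏ/2:
ℏ/2 = 5.273e-35 J·s

Since ΔEΔt = 3.073e-35 J·s < 5.273e-35 J·s = ℏ/2,
this violates the uncertainty relation.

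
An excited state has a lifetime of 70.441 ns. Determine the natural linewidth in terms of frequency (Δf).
1.130 MHz

Using the energy-time uncertainty principle and E = hf:
ΔEΔt ≥ ℏ/2
hΔf·Δt ≥ ℏ/2

The minimum frequency uncertainty is:
Δf = ℏ/(2hτ) = 1/(4πτ)
Δf = 1/(4π × 7.044e-08 s)
Δf = 1.130e+06 Hz = 1.130 MHz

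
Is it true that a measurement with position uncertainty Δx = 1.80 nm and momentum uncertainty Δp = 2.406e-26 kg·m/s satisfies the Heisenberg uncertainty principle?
No, it violates the uncertainty principle (impossible measurement).

Calculate the product ΔxΔp:
ΔxΔp = (1.800e-09 m) × (2.406e-26 kg·m/s)
ΔxΔp = 4.331e-35 J·s

Compare to the minimum allowed value ℏ/2:
ℏ/2 = 5.273e-35 J·s

Since ΔxΔp = 4.331e-35 J·s < 5.273e-35 J·s = ℏ/2,
the measurement violates the uncertainty principle.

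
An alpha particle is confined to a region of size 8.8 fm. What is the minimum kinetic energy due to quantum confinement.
16.862 keV

Using the uncertainty principle:

1. Position uncertainty: Δx ≈ 8.800e-15 m
2. Minimum momentum uncertainty: Δp = ℏ/(2Δx) = 5.992e-21 kg·m/s
3. Minimum kinetic energy:
   KE = (Δp)²/(2m) = (5.992e-21)²/(2 × 6.645e-27 kg)
   KE = 2.702e-15 J = 16.862 keV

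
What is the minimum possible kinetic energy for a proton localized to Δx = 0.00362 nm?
395.856 meV

Localizing a particle requires giving it sufficient momentum uncertainty:

1. From uncertainty principle: Δp ≥ ℏ/(2Δx)
   Δp_min = (1.055e-34 J·s) / (2 × 3.620e-12 m)
   Δp_min = 1.457e-23 kg·m/s

2. This momentum uncertainty corresponds to kinetic energy:
   KE ≈ (Δp)²/(2m) = (1.457e-23)²/(2 × 1.673e-27 kg)
   KE = 6.342e-20 J = 395.856 meV

Tighter localization requires more energy.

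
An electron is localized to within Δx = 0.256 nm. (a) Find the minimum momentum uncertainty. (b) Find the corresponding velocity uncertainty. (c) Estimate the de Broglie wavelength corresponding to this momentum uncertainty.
(a) Δp_min = 2.060 × 10^-25 kg·m/s
(b) Δv_min = 226.109 km/s
(c) λ_dB = 3.217 nm

Step-by-step:

(a) From the uncertainty principle:
Δp_min = ℏ/(2Δx) = (1.055e-34 J·s)/(2 × 2.560e-10 m) = 2.060e-25 kg·m/s

(b) The velocity uncertainty:
Δv = Δp/m = (2.060e-25 kg·m/s)/(9.109e-31 kg) = 2.261e+05 m/s = 226.109 km/s

(c) The de Broglie wavelength for this momentum:
λ = h/p = (6.626e-34 J·s)/(2.060e-25 kg·m/s) = 3.217e-09 m = 3.217 nm

Note: The de Broglie wavelength is comparable to the localization size, as expected from wave-particle duality.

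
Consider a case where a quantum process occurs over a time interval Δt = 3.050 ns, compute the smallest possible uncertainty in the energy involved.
107.904 neV

Using the energy-time uncertainty principle:
ΔEΔt ≥ ℏ/2

The minimum uncertainty in energy is:
ΔE_min = ℏ/(2Δt)
ΔE_min = (1.055e-34 J·s) / (2 × 3.050e-09 s)
ΔE_min = 1.729e-26 J = 107.904 neV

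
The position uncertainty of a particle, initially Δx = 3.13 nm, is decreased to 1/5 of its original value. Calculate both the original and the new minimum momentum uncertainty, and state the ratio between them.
Original Δp_min = 1.685 × 10^-26 kg·m/s; new Δp'_min = 8.423 × 10^-26 kg·m/s; ratio Δp'_min/Δp_min = 5.

From the uncertainty principle ΔxΔp ≥ ℏ/2, the minimum momentum uncertainty is Δp_min = ℏ/(2Δx).

Original (Δx = 3.13 nm = 3.130e-09 m):
Δp_min = (1.055e-34 J·s)/(2 × 3.130e-09 m) = 1.685e-26 kg·m/s

When Δx → (1/5)Δx:
Δp'_min = ℏ/(2 × (1/5)Δx) = 5 × ℏ/(2Δx) = 5 × Δp_min
Δp'_min = 5 × 1.685e-26 kg·m/s = 8.423e-26 kg·m/s

Since Δp_min ∝ 1/Δx, when Δx is decreased to 1/5 of its original value, Δp_min increases to 5 times its original value.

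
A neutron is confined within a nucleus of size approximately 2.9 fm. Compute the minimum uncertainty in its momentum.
1.818 × 10^-20 kg·m/s

Using the Heisenberg uncertainty principle:
ΔxΔp ≥ ℏ/2

With Δx ≈ L = 2.900e-15 m (the confinement size):
Δp_min = ℏ/(2Δx)
Δp_min = (1.055e-34 J·s) / (2 × 2.900e-15 m)
Δp_min = 1.818e-20 kg·m/s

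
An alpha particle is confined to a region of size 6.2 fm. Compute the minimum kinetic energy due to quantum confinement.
33.970 keV

Using the uncertainty principle:

1. Position uncertainty: Δx ≈ 6.200e-15 m
2. Minimum momentum uncertainty: Δp = ℏ/(2Δx) = 8.505e-21 kg·m/s
3. Minimum kinetic energy:
   KE = (Δp)²/(2m) = (8.505e-21)²/(2 × 6.645e-27 kg)
   KE = 5.443e-15 J = 33.970 keV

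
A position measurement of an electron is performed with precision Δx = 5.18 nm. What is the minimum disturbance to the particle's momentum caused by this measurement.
1.018 × 10^-26 kg·m/s

The uncertainty principle implies that measuring position disturbs momentum:
ΔxΔp ≥ ℏ/2

When we measure position with precision Δx, we necessarily introduce a momentum uncertainty:
Δp ≥ ℏ/(2Δx)
Δp_min = (1.055e-34 J·s) / (2 × 5.180e-09 m)
Δp_min = 1.018e-26 kg·m/s

The more precisely we measure position, the greater the momentum disturbance.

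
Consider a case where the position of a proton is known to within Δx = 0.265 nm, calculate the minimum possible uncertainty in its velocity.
118.960 m/s

Using the Heisenberg uncertainty principle and Δp = mΔv:
ΔxΔp ≥ ℏ/2
Δx(mΔv) ≥ ℏ/2

The minimum uncertainty in velocity is:
Δv_min = ℏ/(2mΔx)
Δv_min = (1.055e-34 J·s) / (2 × 1.673e-27 kg × 2.650e-10 m)
Δv_min = 1.190e+02 m/s = 118.960 m/s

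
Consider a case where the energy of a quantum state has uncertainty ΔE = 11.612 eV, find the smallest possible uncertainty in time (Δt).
28.342 as

Using the energy-time uncertainty principle:
ΔEΔt ≥ ℏ/2

The minimum uncertainty in time is:
Δt_min = ℏ/(2ΔE)
Δt_min = (1.055e-34 J·s) / (2 × 1.860e-18 J)
Δt_min = 2.834e-17 s = 28.342 as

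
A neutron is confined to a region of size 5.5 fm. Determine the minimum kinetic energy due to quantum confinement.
171.250 keV

Using the uncertainty principle:

1. Position uncertainty: Δx ≈ 5.500e-15 m
2. Minimum momentum uncertainty: Δp = ℏ/(2Δx) = 9.587e-21 kg·m/s
3. Minimum kinetic energy:
   KE = (Δp)²/(2m) = (9.587e-21)²/(2 × 1.675e-27 kg)
   KE = 2.744e-14 J = 171.250 keV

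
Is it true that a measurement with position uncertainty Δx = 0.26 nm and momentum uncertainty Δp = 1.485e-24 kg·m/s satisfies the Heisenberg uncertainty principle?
Yes, it satisfies the uncertainty principle.

Calculate the product ΔxΔp:
ΔxΔp = (2.600e-10 m) × (1.485e-24 kg·m/s)
ΔxΔp = 3.861e-34 J·s

Compare to the minimum allowed value ℏ/2:
ℏ/2 = 5.273e-35 J·s

Since ΔxΔp = 3.861e-34 J·s ≥ 5.273e-35 J·s = ℏ/2,
the measurement satisfies the uncertainty principle.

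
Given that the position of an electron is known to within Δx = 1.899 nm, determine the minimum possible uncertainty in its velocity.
30.481 km/s

Using the Heisenberg uncertainty principle and Δp = mΔv:
ΔxΔp ≥ ℏ/2
Δx(mΔv) ≥ ℏ/2

The minimum uncertainty in velocity is:
Δv_min = ℏ/(2mΔx)
Δv_min = (1.055e-34 J·s) / (2 × 9.109e-31 kg × 1.899e-09 m)
Δv_min = 3.048e+04 m/s = 30.481 km/s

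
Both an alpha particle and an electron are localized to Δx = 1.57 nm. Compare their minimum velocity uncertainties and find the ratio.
The electron has the larger minimum velocity uncertainty, by a ratio of 7294.3.

For both particles, Δp_min = ℏ/(2Δx) = 3.359e-26 kg·m/s (same for both).

The velocity uncertainty is Δv = Δp/m:
- alpha particle: Δv = 3.359e-26 / 6.645e-27 = 5.054e+00 m/s = 5.054 m/s
- electron: Δv = 3.359e-26 / 9.109e-31 = 3.687e+04 m/s = 36.869 km/s

Ratio: 3.687e+04 / 5.054e+00 = 7294.3

The lighter particle has larger velocity uncertainty because Δv ∝ 1/m.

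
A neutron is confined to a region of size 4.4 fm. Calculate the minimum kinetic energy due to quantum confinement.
267.578 keV

Using the uncertainty principle:

1. Position uncertainty: Δx ≈ 4.400e-15 m
2. Minimum momentum uncertainty: Δp = ℏ/(2Δx) = 1.198e-20 kg·m/s
3. Minimum kinetic energy:
   KE = (Δp)²/(2m) = (1.198e-20)²/(2 × 1.675e-27 kg)
   KE = 4.287e-14 J = 267.578 keV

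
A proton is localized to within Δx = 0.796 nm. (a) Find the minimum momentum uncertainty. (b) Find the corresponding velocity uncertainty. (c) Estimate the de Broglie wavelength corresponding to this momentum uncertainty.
(a) Δp_min = 6.624 × 10^-26 kg·m/s
(b) Δv_min = 39.604 m/s
(c) λ_dB = 10.003 nm

Step-by-step:

(a) From the uncertainty principle:
Δp_min = ℏ/(2Δx) = (1.055e-34 J·s)/(2 × 7.960e-10 m) = 6.624e-26 kg·m/s

(b) The velocity uncertainty:
Δv = Δp/m = (6.624e-26 kg·m/s)/(1.673e-27 kg) = 3.960e+01 m/s = 39.604 m/s

(c) The de Broglie wavelength for this momentum:
λ = h/p = (6.626e-34 J·s)/(6.624e-26 kg·m/s) = 1.000e-08 m = 10.003 nm

Note: The de Broglie wavelength is comparable to the localization size, as expected from wave-particle duality.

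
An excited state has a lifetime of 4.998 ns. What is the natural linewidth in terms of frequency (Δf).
15.922 MHz

Using the energy-time uncertainty principle and E = hf:
ΔEΔt ≥ ℏ/2
hΔf·Δt ≥ ℏ/2

The minimum frequency uncertainty is:
Δf = ℏ/(2hτ) = 1/(4πτ)
Δf = 1/(4π × 4.998e-09 s)
Δf = 1.592e+07 Hz = 15.922 MHz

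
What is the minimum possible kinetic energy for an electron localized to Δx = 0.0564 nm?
2.994 eV

Localizing a particle requires giving it sufficient momentum uncertainty:

1. From uncertainty principle: Δp ≥ ℏ/(2Δx)
   Δp_min = (1.055e-34 J·s) / (2 × 5.640e-11 m)
   Δp_min = 9.349e-25 kg·m/s

2. This momentum uncertainty corresponds to kinetic energy:
   KE ≈ (Δp)²/(2m) = (9.349e-25)²/(2 × 9.109e-31 kg)
   KE = 4.798e-19 J = 2.994 eV

Tighter localization requires more energy.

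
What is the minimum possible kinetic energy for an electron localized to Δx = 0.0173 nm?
31.825 eV

Localizing a particle requires giving it sufficient momentum uncertainty:

1. From uncertainty principle: Δp ≥ ℏ/(2Δx)
   Δp_min = (1.055e-34 J·s) / (2 × 1.730e-11 m)
   Δp_min = 3.048e-24 kg·m/s

2. This momentum uncertainty corresponds to kinetic energy:
   KE ≈ (Δp)²/(2m) = (3.048e-24)²/(2 × 9.109e-31 kg)
   KE = 5.099e-18 J = 31.825 eV

Tighter localization requires more energy.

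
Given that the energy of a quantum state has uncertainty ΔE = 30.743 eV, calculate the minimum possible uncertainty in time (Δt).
10.705 as

Using the energy-time uncertainty principle:
ΔEΔt ≥ ℏ/2

The minimum uncertainty in time is:
Δt_min = ℏ/(2ΔE)
Δt_min = (1.055e-34 J·s) / (2 × 4.926e-18 J)
Δt_min = 1.071e-17 s = 10.705 as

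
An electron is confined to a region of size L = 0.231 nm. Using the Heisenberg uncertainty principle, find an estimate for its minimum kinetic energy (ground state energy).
178.500 meV

Using the uncertainty principle to estimate ground state energy:

1. The position uncertainty is approximately the confinement size:
   Δx ≈ L = 2.310e-10 m

2. From ΔxΔp ≥ ℏ/2, the minimum momentum uncertainty is:
   Δp ≈ ℏ/(2L) = 2.283e-25 kg·m/s

3. The kinetic energy is approximately:
   KE ≈ (Δp)²/(2m) = (2.283e-25)²/(2 × 9.109e-31 kg)
   KE ≈ 2.860e-20 J = 178.500 meV

This is an order-of-magnitude estimate of the ground state energy.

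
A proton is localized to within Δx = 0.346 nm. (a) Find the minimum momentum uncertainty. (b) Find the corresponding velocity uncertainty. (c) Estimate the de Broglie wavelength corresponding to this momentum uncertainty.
(a) Δp_min = 1.524 × 10^-25 kg·m/s
(b) Δv_min = 91.111 m/s
(c) λ_dB = 4.348 nm

Step-by-step:

(a) From the uncertainty principle:
Δp_min = ℏ/(2Δx) = (1.055e-34 J·s)/(2 × 3.460e-10 m) = 1.524e-25 kg·m/s

(b) The velocity uncertainty:
Δv = Δp/m = (1.524e-25 kg·m/s)/(1.673e-27 kg) = 9.111e+01 m/s = 91.111 m/s

(c) The de Broglie wavelength for this momentum:
λ = h/p = (6.626e-34 J·s)/(1.524e-25 kg·m/s) = 4.348e-09 m = 4.348 nm

Note: The de Broglie wavelength is comparable to the localization size, as expected from wave-particle duality.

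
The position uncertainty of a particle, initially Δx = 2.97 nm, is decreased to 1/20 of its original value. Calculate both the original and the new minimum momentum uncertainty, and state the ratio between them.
Original Δp_min = 1.775 × 10^-26 kg·m/s; new Δp'_min = 3.551 × 10^-25 kg·m/s; ratio Δp'_min/Δp_min = 20.

From the uncertainty principle ΔxΔp ≥ ℏ/2, the minimum momentum uncertainty is Δp_min = ℏ/(2Δx).

Original (Δx = 2.97 nm = 2.970e-09 m):
Δp_min = (1.055e-34 J·s)/(2 × 2.970e-09 m) = 1.775e-26 kg·m/s

When Δx → (1/20)Δx:
Δp'_min = ℏ/(2 × (1/20)Δx) = 20 × ℏ/(2Δx) = 20 × Δp_min
Δp'_min = 20 × 1.775e-26 kg·m/s = 3.551e-25 kg·m/s

Since Δp_min ∝ 1/Δx, when Δx is decreased to 1/20 of its original value, Δp_min increases to 20 times its original value.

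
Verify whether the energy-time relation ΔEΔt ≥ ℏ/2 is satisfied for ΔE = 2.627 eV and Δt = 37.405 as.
No, it violates the uncertainty relation.

Calculate the product ΔEΔt:
ΔE = 2.627 eV = 4.209e-19 J
ΔEΔt = (4.209e-19 J) × (3.741e-17 s)
ΔEΔt = 1.574e-35 J·s

Compare to the minimum allowed value ℏ/2:
ℏ/2 = 5.273e-35 J·s

Since ΔEΔt = 1.574e-35 J·s < 5.273e-35 J·s = ℏ/2,
this violates the uncertainty relation.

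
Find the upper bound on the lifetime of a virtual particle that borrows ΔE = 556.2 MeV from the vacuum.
5.917 × 10^-25 s

Using the energy-time uncertainty principle:
ΔEΔt ≥ ℏ/2

For a virtual particle borrowing energy ΔE, the maximum lifetime is:
Δt_max = ℏ/(2ΔE)

Converting energy:
ΔE = 556.2 MeV = 8.911e-11 J

Δt_max = (1.055e-34 J·s) / (2 × 8.911e-11 J)
Δt_max = 5.917e-25 s = 5.917 × 10^-25 s

Virtual particles with higher borrowed energy exist for shorter times.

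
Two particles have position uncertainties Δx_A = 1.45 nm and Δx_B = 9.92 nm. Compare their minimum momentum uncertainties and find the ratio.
Particle A has the larger minimum momentum uncertainty, by a factor of 6.84.

For each particle, the minimum momentum uncertainty is Δp_min = ℏ/(2Δx):

Particle A: Δp_A = ℏ/(2×1.450e-09 m) = 3.636e-26 kg·m/s
Particle B: Δp_B = ℏ/(2×9.920e-09 m) = 5.315e-27 kg·m/s

Ratio: Δp_A/Δp_B = 6.84

Since Δp_min ∝ 1/Δx, the particle with smaller position uncertainty (A) has larger momentum uncertainty.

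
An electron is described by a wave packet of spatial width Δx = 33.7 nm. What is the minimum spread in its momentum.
1.565 × 10^-27 kg·m/s

For a wave packet, the spatial width Δx and momentum spread Δp are related by the uncertainty principle:
ΔxΔp ≥ ℏ/2

The minimum momentum spread is:
Δp_min = ℏ/(2Δx)
Δp_min = (1.055e-34 J·s) / (2 × 3.370e-08 m)
Δp_min = 1.565e-27 kg·m/s

A wave packet cannot have both a well-defined position and well-defined momentum.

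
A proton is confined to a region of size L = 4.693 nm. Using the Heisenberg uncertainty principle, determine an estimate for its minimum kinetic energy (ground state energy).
235.534 neV

Using the uncertainty principle to estimate ground state energy:

1. The position uncertainty is approximately the confinement size:
   Δx ≈ L = 4.693e-09 m

2. From ΔxΔp ≥ ℏ/2, the minimum momentum uncertainty is:
   Δp ≈ ℏ/(2L) = 1.124e-26 kg·m/s

3. The kinetic energy is approximately:
   KE ≈ (Δp)²/(2m) = (1.124e-26)²/(2 × 1.673e-27 kg)
   KE ≈ 3.774e-26 J = 235.534 neV

This is an order-of-magnitude estimate of the ground state energy.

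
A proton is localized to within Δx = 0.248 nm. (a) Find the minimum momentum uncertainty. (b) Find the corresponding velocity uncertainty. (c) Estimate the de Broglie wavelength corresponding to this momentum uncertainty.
(a) Δp_min = 2.126 × 10^-25 kg·m/s
(b) Δv_min = 127.115 m/s
(c) λ_dB = 3.116 nm

Step-by-step:

(a) From the uncertainty principle:
Δp_min = ℏ/(2Δx) = (1.055e-34 J·s)/(2 × 2.480e-10 m) = 2.126e-25 kg·m/s

(b) The velocity uncertainty:
Δv = Δp/m = (2.126e-25 kg·m/s)/(1.673e-27 kg) = 1.271e+02 m/s = 127.115 m/s

(c) The de Broglie wavelength for this momentum:
λ = h/p = (6.626e-34 J·s)/(2.126e-25 kg·m/s) = 3.116e-09 m = 3.116 nm

Note: The de Broglie wavelength is comparable to the localization size, as expected from wave-particle duality.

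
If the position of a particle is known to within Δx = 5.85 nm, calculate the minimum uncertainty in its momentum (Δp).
9.013 × 10^-27 kg·m/s

Using the Heisenberg uncertainty principle:
ΔxΔp ≥ ℏ/2

The minimum uncertainty in momentum is:
Δp_min = ℏ/(2Δx)
Δp_min = (1.055e-34 J·s) / (2 × 5.850e-09 m)
Δp_min = 9.013e-27 kg·m/s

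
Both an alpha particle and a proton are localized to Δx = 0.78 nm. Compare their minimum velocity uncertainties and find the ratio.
The proton has the larger minimum velocity uncertainty, by a ratio of 4.0.

For both particles, Δp_min = ℏ/(2Δx) = 6.760e-26 kg·m/s (same for both).

The velocity uncertainty is Δv = Δp/m:
- alpha particle: Δv = 6.760e-26 / 6.645e-27 = 1.017e+01 m/s = 10.174 m/s
- proton: Δv = 6.760e-26 / 1.673e-27 = 4.042e+01 m/s = 40.416 m/s

Ratio: 4.042e+01 / 1.017e+01 = 4.0

The lighter particle has larger velocity uncertainty because Δv ∝ 1/m.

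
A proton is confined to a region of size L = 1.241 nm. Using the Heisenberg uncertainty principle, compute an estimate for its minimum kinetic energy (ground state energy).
3.368 μeV

Using the uncertainty principle to estimate ground state energy:

1. The position uncertainty is approximately the confinement size:
   Δx ≈ L = 1.241e-09 m

2. From ΔxΔp ≥ ℏ/2, the minimum momentum uncertainty is:
   Δp ≈ ℏ/(2L) = 4.249e-26 kg·m/s

3. The kinetic energy is approximately:
   KE ≈ (Δp)²/(2m) = (4.249e-26)²/(2 × 1.673e-27 kg)
   KE ≈ 5.397e-25 J = 3.368 μeV

This is an order-of-magnitude estimate of the ground state energy.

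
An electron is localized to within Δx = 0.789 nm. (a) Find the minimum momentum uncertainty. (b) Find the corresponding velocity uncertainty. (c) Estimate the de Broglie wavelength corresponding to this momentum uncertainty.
(a) Δp_min = 6.683 × 10^-26 kg·m/s
(b) Δv_min = 73.364 km/s
(c) λ_dB = 9.915 nm

Step-by-step:

(a) From the uncertainty principle:
Δp_min = ℏ/(2Δx) = (1.055e-34 J·s)/(2 × 7.890e-10 m) = 6.683e-26 kg·m/s

(b) The velocity uncertainty:
Δv = Δp/m = (6.683e-26 kg·m/s)/(9.109e-31 kg) = 7.336e+04 m/s = 73.364 km/s

(c) The de Broglie wavelength for this momentum:
λ = h/p = (6.626e-34 J·s)/(6.683e-26 kg·m/s) = 9.915e-09 m = 9.915 nm

Note: The de Broglie wavelength is comparable to the localization size, as expected from wave-particle duality.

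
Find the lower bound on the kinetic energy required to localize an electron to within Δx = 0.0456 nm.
4.581 eV

Localizing a particle requires giving it sufficient momentum uncertainty:

1. From uncertainty principle: Δp ≥ ℏ/(2Δx)
   Δp_min = (1.055e-34 J·s) / (2 × 4.560e-11 m)
   Δp_min = 1.156e-24 kg·m/s

2. This momentum uncertainty corresponds to kinetic energy:
   KE ≈ (Δp)²/(2m) = (1.156e-24)²/(2 × 9.109e-31 kg)
   KE = 7.339e-19 J = 4.581 eV

Tighter localization requires more energy.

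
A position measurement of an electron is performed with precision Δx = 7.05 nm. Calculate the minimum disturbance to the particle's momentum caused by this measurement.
7.479 × 10^-27 kg·m/s

The uncertainty principle implies that measuring position disturbs momentum:
ΔxΔp ≥ ℏ/2

When we measure position with precision Δx, we necessarily introduce a momentum uncertainty:
Δp ≥ ℏ/(2Δx)
Δp_min = (1.055e-34 J·s) / (2 × 7.050e-09 m)
Δp_min = 7.479e-27 kg·m/s

The more precisely we measure position, the greater the momentum disturbance.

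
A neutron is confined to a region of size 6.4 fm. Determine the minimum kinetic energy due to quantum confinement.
126.472 keV

Using the uncertainty principle:

1. Position uncertainty: Δx ≈ 6.400e-15 m
2. Minimum momentum uncertainty: Δp = ℏ/(2Δx) = 8.239e-21 kg·m/s
3. Minimum kinetic energy:
   KE = (Δp)²/(2m) = (8.239e-21)²/(2 × 1.675e-27 kg)
   KE = 2.026e-14 J = 126.472 keV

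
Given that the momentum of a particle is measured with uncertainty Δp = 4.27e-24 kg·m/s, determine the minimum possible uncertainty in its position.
12.349 pm

Using the Heisenberg uncertainty principle:
ΔxΔp ≥ ℏ/2

The minimum uncertainty in position is:
Δx_min = ℏ/(2Δp)
Δx_min = (1.055e-34 J·s) / (2 × 4.270e-24 kg·m/s)
Δx_min = 1.235e-11 m = 12.349 pm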